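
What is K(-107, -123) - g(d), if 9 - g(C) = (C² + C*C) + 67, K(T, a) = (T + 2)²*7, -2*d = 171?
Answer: 183707/2 ≈ 91854.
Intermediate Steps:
d = -171/2 (d = -½*171 = -171/2 ≈ -85.500)
K(T, a) = 7*(2 + T)² (K(T, a) = (2 + T)²*7 = 7*(2 + T)²)
g(C) = -58 - 2*C² (g(C) = 9 - ((C² + C*C) + 67) = 9 - ((C² + C²) + 67) = 9 - (2*C² + 67) = 9 - (67 + 2*C²) = 9 + (-67 - 2*C²) = -58 - 2*C²)
K(-107, -123) - g(d) = 7*(2 - 107)² - (-58 - 2*(-171/2)²) = 7*(-105)² - (-58 - 2*29241/4) = 7*11025 - (-58 - 29241/2) = 77175 - 1*(-29357/2) = 77175 + 29357/2 = 183707/2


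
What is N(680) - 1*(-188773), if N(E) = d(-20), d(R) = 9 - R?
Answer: 188802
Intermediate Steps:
N(E) = 29 (N(E) = 9 - 1*(-20) = 9 + 20 = 29)
N(680) - 1*(-188773) = 29 - 1*(-188773) = 29 + 188773 = 188802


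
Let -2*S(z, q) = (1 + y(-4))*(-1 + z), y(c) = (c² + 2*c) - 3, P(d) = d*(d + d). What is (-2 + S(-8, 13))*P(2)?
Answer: 200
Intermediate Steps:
P(d) = 2*d² (P(d) = d*(2*d) = 2*d²)
y(c) = -3 + c² + 2*c
S(z, q) = 3 - 3*z (S(z, q) = -(1 + (-3 + (-4)² + 2*(-4)))*(-1 + z)/2 = -(1 + (-3 + 16 - 8))*(-1 + z)/2 = -(1 + 5)*(-1 + z)/2 = -3*(-1 + z) = -(-6 + 6*z)/2 = 3 - 3*z)
(-2 + S(-8, 13))*P(2) = (-2 + (3 - 3*(-8)))*(2*2²) = (-2 + (3 + 24))*(2*4) = (-2 + 27)*8 = 25*8 = 200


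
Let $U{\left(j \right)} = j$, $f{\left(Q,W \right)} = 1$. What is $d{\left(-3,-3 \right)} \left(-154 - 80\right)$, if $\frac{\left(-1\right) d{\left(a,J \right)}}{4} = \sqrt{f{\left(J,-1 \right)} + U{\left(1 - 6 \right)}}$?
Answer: $1872 i \approx 1872.0 i$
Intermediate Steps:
$d{\left(a,J \right)} = - 8 i$ ($d{\left(a,J \right)} = - 4 \sqrt{1 + \left(1 - 6\right)} = - 4 \sqrt{1 - 5} = - 4 \sqrt{-4} = - 4 \cdot 2 i = - 8 i$)
$d{\left(-3,-3 \right)} \left(-154 - 80\right) = - 8 i \left(-154 - 80\right) = - 8 i \left(-234\right) = 1872 i$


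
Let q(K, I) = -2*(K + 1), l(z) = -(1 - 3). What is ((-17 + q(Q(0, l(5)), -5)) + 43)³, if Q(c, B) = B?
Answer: 8000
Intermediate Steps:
l(z) = 2 (l(z) = -1*(-2) = 2)
q(K, I) = -2 - 2*K (q(K, I) = -2*(1 + K) = -2 - 2*K)
((-17 + q(Q(0, l(5)), -5)) + 43)³ = ((-17 + (-2 - 2*2)) + 43)³ = ((-17 + (-2 - 4)) + 43)³ = ((-17 - 6) + 43)³ = (-23 + 43)³ = 20³ = 8000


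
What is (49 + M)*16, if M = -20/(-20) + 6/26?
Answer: 10448/13 ≈ 803.69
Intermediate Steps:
M = 16/13 (M = -20*(-1/20) + 6*(1/26) = 1 + 3/13 = 16/13 ≈ 1.2308)
(49 + M)*16 = (49 + 16/13)*16 = (653/13)*16 = 10448/13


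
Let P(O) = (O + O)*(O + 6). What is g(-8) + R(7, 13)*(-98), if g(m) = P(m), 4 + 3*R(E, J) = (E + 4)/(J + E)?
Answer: 1447/10 ≈ 144.70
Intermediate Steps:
P(O) = 2*O*(6 + O) (P(O) = (2*O)*(6 + O) = 2*O*(6 + O))
R(E, J) = -4/3 + (4 + E)/(3*(E + J)) (R(E, J) = -4/3 + ((E + 4)/(J + E))/3 = -4/3 + ((4 + E)/(E + J))/3 = -4/3 + (4 + E)/(3*(E + J)))
g(m) = 2*m*(6 + m)
g(-8) + R(7, 13)*(-98) = 2*(-8)*(6 - 8) + ((4/3 - 1*7 - 4/3*13)/(7 + 13))*(-98) = 2*(-8)*(-2) + ((4/3 - 7 - 52/3)/20)*(-98) = 32 + ((1/20)*(-23))*(-98) = 32 - 23/20*(-98) = 32 + 1127/10 = 1447/10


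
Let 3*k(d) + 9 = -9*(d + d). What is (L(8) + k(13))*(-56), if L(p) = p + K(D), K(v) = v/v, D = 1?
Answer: 4032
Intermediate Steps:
K(v) = 1
L(p) = 1 + p (L(p) = p + 1 = 1 + p)
k(d) = -3 - 6*d (k(d) = -3 + (-9*(d + d))/3 = -3 + (-18*d)/3 = -3 - 6*d)
(L(8) + k(13))*(-56) = ((1 + 8) + (-3 - 6*13))*(-56) = (9 + (-3 - 78))*(-56) = (9 - 81)*(-56) = -72*(-56) = 4032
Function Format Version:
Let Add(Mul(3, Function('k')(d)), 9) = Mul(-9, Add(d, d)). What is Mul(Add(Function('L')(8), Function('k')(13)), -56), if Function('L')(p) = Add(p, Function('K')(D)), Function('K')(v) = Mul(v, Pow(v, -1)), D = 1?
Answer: 4032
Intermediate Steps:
Function('K')(v) = 1
Function('L')(p) = Add(1, p) (Function('L')(p) = Add(p, 1) = Add(1, p))
Function('k')(d) = Add(-3, Mul(-6, d)) (Function('k')(d) = Add(-3, Mul(Rational(1, 3), Mul(-9, Add(d, d)))) = Add(-3, Mul(Rational(1, 3), Mul(-9, Mul(2, d)))) = Add(-3, Mul(Rational(1, 3), Mul(-18, d))) = Add(-3, Mul(-6, d)))
Mul(Add(Function('L')(8), Function('k')(13)), -56) = Mul(Add(Add(1, 8), Add(-3, Mul(-6, 13))), -56) = Mul(Add(9, Add(-3, -78)), -56) = Mul(Add(9, -81), -56) = Mul(-72, -56) = 4032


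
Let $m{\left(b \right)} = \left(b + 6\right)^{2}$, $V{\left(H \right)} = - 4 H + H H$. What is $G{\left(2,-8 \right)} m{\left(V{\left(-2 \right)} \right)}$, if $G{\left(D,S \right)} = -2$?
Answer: $-648$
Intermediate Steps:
$V{\left(H \right)} = H^{2} - 4 H$ ($V{\left(H \right)} = - 4 H + H^{2} = H^{2} - 4 H$)
$m{\left(b \right)} = \left(6 + b\right)^{2}$
$G{\left(2,-8 \right)} m{\left(V{\left(-2 \right)} \right)} = - 2 \left(6 - 2 \left(-4 - 2\right)\right)^{2} = - 2 \left(6 - -12\right)^{2} = - 2 \left(6 + 12\right)^{2} = - 2 \cdot 18^{2} = \left(-2\right) 324 = -648$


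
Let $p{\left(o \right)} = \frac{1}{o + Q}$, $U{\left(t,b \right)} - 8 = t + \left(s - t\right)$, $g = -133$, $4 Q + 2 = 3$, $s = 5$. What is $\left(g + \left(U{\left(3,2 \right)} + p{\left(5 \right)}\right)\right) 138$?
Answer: $- \frac{115736}{7} \approx -16534.0$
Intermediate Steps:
$Q = \frac{1}{4}$ ($Q = - \frac{1}{2} + \frac{1}{4} \cdot 3 = - \frac{1}{2} + \frac{3}{4} = \frac{1}{4} \approx 0.25$)
$U{\left(t,b \right)} = 13$ ($U{\left(t,b \right)} = 8 + \left(t - \left(-5 + t\right)\right) = 8 + 5 = 13$)
$p{\left(o \right)} = \frac{1}{\frac{1}{4} + o}$ ($p{\left(o \right)} = \frac{1}{o + \frac{1}{4}} = \frac{1}{\frac{1}{4} + o}$)
$\left(g + \left(U{\left(3,2 \right)} + p{\left(5 \right)}\right)\right) 138 = \left(-133 + \left(13 + \frac{4}{1 + 4 \cdot 5}\right)\right) 138 = \left(-133 + \left(13 + \frac{4}{1 + 20}\right)\right) 138 = \left(-133 + \left(13 + \frac{4}{21}\right)\right) 138 = \left(-133 + \frac{277}{21}\right) 138 = \left(- \frac{2516}{21}\right) 138 = - \frac{115736}{7}$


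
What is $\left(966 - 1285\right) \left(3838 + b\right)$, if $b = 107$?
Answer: $-1258455$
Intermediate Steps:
$\left(966 - 1285\right) \left(3838 + b\right) = \left(966 - 1285\right) \left(3838 + 107\right) = \left(-319\right) 3945 = -1258455$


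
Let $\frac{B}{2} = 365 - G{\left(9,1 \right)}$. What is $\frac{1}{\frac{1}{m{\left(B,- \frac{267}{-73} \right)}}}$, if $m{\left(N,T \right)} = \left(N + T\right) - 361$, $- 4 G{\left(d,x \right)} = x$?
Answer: $\frac{54481}{146} \approx 373.16$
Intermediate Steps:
$G{\left(d,x \right)} = - \frac{x}{4}$
$B = \frac{1461}{2}$ ($B = 2 \left(365 - \left(- \frac{1}{4}\right) 1\right) = 2 \left(365 - - \frac{1}{4}\right) = 2 \left(365 + \frac{1}{4}\right) = 2 \cdot \frac{1461}{4} = \frac{1461}{2} \approx 730.5$)
$m{\left(N,T \right)} = -361 + N + T$
$\frac{1}{\frac{1}{m{\left(B,- \frac{267}{-73} \right)}}} = \frac{1}{\frac{1}{-361 + \frac{1461}{2} - \frac{267}{-73}}} = \frac{1}{\frac{1}{-361 + \frac{1461}{2} - - \frac{267}{73}}} = \frac{1}{\frac{1}{-361 + \frac{1461}{2} + \frac{267}{73}}} = \frac{1}{\frac{1}{\frac{54481}{146}}} = \frac{1}{\frac{146}{54481}} = \frac{54481}{146}$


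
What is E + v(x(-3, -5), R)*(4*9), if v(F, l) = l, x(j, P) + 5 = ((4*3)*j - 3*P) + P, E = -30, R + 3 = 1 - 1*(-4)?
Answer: 42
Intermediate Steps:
R = 2 (R = -3 + (1 - 1*(-4)) = -3 + (1 + 4) = -3 + 5 = 2)
x(j, P) = -5 - 2*P + 12*j (x(j, P) = -5 + (((4*3)*j - 3*P) + P) = -5 + ((12*j - 3*P) + P) = -5 + ((-3*P + 12*j) + P) = -5 + (-2*P + 12*j) = -5 - 2*P + 12*j)
E + v(x(-3, -5), R)*(4*9) = -30 + 2*(4*9) = -30 + 2*36 = -30 + 72 = 42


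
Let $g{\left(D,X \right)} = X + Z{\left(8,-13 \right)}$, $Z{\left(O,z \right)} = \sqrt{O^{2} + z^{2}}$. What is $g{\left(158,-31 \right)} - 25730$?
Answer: $-25761 + \sqrt{233} \approx -25746.0$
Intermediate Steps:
$g{\left(D,X \right)} = X + \sqrt{233}$ ($g{\left(D,X \right)} = X + \sqrt{8^{2} + \left(-13\right)^{2}} = X + \sqrt{64 + 169} = X + \sqrt{233}$)
$g{\left(158,-31 \right)} - 25730 = \left(-31 + \sqrt{233}\right) - 25730 = -25761 + \sqrt{233}$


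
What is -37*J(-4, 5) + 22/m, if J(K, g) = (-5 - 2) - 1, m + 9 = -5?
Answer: 2061/7 ≈ 294.43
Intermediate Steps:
m = -14 (m = -9 - 5 = -14)
J(K, g) = -8 (J(K, g) = -7 - 1 = -8)
-37*J(-4, 5) + 22/m = -37*(-8) + 22/(-14) = 296 + 22*(-1/14) = 296 - 11/7 = 2061/7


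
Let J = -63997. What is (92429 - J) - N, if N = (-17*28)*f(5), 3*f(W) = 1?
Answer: 469754/3 ≈ 1.5658e+5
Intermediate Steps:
f(W) = ⅓ (f(W) = (⅓)*1 = ⅓)
N = -476/3 (N = -17*28*(⅓) = -476*⅓ = -476/3 ≈ -158.67)
(92429 - J) - N = (92429 - 1*(-63997)) - 1*(-476/3) = (92429 + 63997) + 476/3 = 156426 + 476/3 = 469754/3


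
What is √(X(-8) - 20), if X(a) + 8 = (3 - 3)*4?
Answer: 2*I*√7 ≈ 5.2915*I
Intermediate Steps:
X(a) = -8 (X(a) = -8 + (3 - 3)*4 = -8 + 0*4 = -8 + 0 = -8)
√(X(-8) - 20) = √(-8 - 20) = √(-28) = 2*I*√7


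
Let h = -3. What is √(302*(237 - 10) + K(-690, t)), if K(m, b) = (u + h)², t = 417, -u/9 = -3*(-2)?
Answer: √71803 ≈ 267.96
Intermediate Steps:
u = -54 (u = -(-27)*(-2) = -9*6 = -54)
K(m, b) = 3249 (K(m, b) = (-54 - 3)² = (-57)² = 3249)
√(302*(237 - 10) + K(-690, t)) = √(302*(237 - 10) + 3249) = √(302*227 + 3249) = √(68554 + 3249) = √71803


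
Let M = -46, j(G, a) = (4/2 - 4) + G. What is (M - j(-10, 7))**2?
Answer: 1156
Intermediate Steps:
j(G, a) = -2 + G (j(G, a) = (4*(1/2) - 4) + G = (2 - 4) + G = -2 + G)
(M - j(-10, 7))**2 = (-46 - (-2 - 10))**2 = (-46 - 1*(-12))**2 = (-46 + 12)**2 = (-34)**2 = 1156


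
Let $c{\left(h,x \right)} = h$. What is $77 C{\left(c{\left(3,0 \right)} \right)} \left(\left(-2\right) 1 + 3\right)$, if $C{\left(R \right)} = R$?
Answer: $231$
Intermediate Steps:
$77 C{\left(c{\left(3,0 \right)} \right)} \left(\left(-2\right) 1 + 3\right) = 77 \cdot 3 \left(\left(-2\right) 1 + 3\right) = 77 \cdot 3 \left(-2 + 3\right) = 77 \cdot 3 \cdot 1 = 77 \cdot 3 = 231$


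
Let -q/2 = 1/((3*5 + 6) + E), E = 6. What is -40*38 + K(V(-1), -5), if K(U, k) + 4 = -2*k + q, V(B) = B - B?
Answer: -40880/27 ≈ -1514.1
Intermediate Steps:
q = -2/27 (q = -2/((3*5 + 6) + 6) = -2/((15 + 6) + 6) = -2/(21 + 6) = -2/27 ≈ -0.074074)
V(B) = 0
K(U, k) = -110/27 - 2*k (K(U, k) = -4 + (-2*k - 2/27) = -4 + (-2/27 - 2*k) = -110/27 - 2*k)
-40*38 + K(V(-1), -5) = -40*38 + (-110/27 - 2*(-5)) = -1520 + (-110/27 + 10) = -1520 + 160/27 = -40880/27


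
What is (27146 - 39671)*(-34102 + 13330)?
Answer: 260169300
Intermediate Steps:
(27146 - 39671)*(-34102 + 13330) = -12525*(-20772) = 260169300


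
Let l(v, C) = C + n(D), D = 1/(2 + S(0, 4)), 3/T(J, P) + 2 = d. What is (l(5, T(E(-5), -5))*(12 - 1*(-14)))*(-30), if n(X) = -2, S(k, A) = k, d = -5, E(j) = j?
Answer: 13260/7 ≈ 1894.3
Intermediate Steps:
T(J, P) = -3/7 (T(J, P) = 3/(-2 - 5) = 3/(-7) = 3*(-1/7) = -3/7)
D = 1/2 (D = 1/(2 + 0) = 1/2 ≈ 0.50000)
l(v, C) = -2 + C (l(v, C) = C - 2 = -2 + C)
(l(5, T(E(-5), -5))*(12 - 1*(-14)))*(-30) = ((-2 - 3/7)*(12 - 1*(-14)))*(-30) = -17*(12 + 14)/7*(-30) = -17/7*26*(-30) = -442/7*(-30) = 13260/7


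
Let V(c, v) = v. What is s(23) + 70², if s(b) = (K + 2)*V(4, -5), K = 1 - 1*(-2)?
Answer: 4875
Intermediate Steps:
K = 3 (K = 1 + 2 = 3)
s(b) = -25 (s(b) = (3 + 2)*(-5) = 5*(-5) = -25)
s(23) + 70² = -25 + 70² = -25 + 4900 = 4875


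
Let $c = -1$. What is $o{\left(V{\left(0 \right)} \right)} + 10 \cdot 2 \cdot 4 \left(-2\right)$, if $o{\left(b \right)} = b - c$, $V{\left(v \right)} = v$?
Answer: $-159$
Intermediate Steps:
$o{\left(b \right)} = 1 + b$ ($o{\left(b \right)} = b - -1 = b + 1 = 1 + b$)
$o{\left(V{\left(0 \right)} \right)} + 10 \cdot 2 \cdot 4 \left(-2\right) = \left(1 + 0\right) + 10 \cdot 2 \cdot 4 \left(-2\right) = 1 + 10 \cdot 8 \left(-2\right) = 1 + 10 \left(-16\right) = 1 - 160 = -159$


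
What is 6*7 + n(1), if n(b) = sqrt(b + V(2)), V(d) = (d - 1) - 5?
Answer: 42 + I*sqrt(3) ≈ 42.0 + 1.732*I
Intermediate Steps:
V(d) = -6 + d (V(d) = (-1 + d) - 5 = -6 + d)
n(b) = sqrt(-4 + b) (n(b) = sqrt(b + (-6 + 2)) = sqrt(b - 4) = sqrt(-4 + b))
6*7 + n(1) = 6*7 + sqrt(-4 + 1) = 42 + sqrt(-3) = 42 + I*sqrt(3)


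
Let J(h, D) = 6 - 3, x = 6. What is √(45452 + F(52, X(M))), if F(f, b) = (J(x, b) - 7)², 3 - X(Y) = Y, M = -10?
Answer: 6*√1263 ≈ 213.23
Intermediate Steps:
X(Y) = 3 - Y
J(h, D) = 3
F(f, b) = 16 (F(f, b) = (3 - 7)² = (-4)² = 16)
√(45452 + F(52, X(M))) = √(45452 + 16) = √45468 = 6*√1263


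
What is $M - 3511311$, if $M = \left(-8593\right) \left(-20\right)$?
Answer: $-3339451$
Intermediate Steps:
$M = 171860$
$M - 3511311 = 171860 - 3511311 = -3339451$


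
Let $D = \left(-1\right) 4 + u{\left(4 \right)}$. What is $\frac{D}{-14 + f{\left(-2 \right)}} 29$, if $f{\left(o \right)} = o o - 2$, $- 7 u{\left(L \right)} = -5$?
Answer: $\frac{667}{84} \approx 7.9405$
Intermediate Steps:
$u{\left(L \right)} = \frac{5}{7}$ ($u{\left(L \right)} = \left(- \frac{1}{7}\right) \left(-5\right) = \frac{5}{7}$)
$f{\left(o \right)} = -2 + o^{2}$ ($f{\left(o \right)} = o^{2} - 2 = -2 + o^{2}$)
$D = - \frac{23}{7}$ ($D = \left(-1\right) 4 + \frac{5}{7} = -4 + \frac{5}{7} = - \frac{23}{7} \approx -3.2857$)
$\frac{D}{-14 + f{\left(-2 \right)}} 29 = - \frac{23}{7 \left(-14 - \left(2 - \left(-2\right)^{2}\right)\right)} 29 = - \frac{23}{7 \left(-14 + \left(-2 + 4\right)\right)} 29 = - \frac{23}{7 \left(-14 + 2\right)} 29 = - \frac{23}{7 \left(-12\right)} 29 = \left(- \frac{23}{7}\right) \left(- \frac{1}{12}\right) 29 = \frac{23}{84} \cdot 29 = \frac{667}{84}$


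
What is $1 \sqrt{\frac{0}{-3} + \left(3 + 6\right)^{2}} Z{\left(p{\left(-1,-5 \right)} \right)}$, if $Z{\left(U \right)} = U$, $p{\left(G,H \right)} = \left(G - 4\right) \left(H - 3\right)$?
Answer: $360$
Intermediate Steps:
$p{\left(G,H \right)} = \left(-4 + G\right) \left(-3 + H\right)$
$1 \sqrt{\frac{0}{-3} + \left(3 + 6\right)^{2}} Z{\left(p{\left(-1,-5 \right)} \right)} = 1 \sqrt{\frac{0}{-3} + \left(3 + 6\right)^{2}} \left(12 - -20 - -3 - -5\right) = 1 \sqrt{0 \left(- \frac{1}{3}\right) + 9^{2}} \left(12 + 20 + 3 + 5\right) = 1 \sqrt{0 + 81} \cdot 40 = 1 \sqrt{81} \cdot 40 = 1 \cdot 9 \cdot 40 = 9 \cdot 40 = 360$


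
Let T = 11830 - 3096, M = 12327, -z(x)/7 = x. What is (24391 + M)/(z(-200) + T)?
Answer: 18359/5067 ≈ 3.6232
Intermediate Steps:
z(x) = -7*x
T = 8734
(24391 + M)/(z(-200) + T) = (24391 + 12327)/(-7*(-200) + 8734) = 36718/(1400 + 8734) = 36718/10134 = 36718*(1/10134) = 18359/5067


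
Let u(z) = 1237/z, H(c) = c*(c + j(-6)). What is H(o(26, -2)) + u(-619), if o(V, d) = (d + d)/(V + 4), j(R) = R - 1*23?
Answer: 262681/139275 ≈ 1.8861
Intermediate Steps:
j(R) = -23 + R (j(R) = R - 23 = -23 + R)
o(V, d) = 2*d/(4 + V) (o(V, d) = (2*d)/(4 + V) = 2*d/(4 + V))
H(c) = c*(-29 + c) (H(c) = c*(c + (-23 - 6)) = c*(c - 29) = c*(-29 + c))
H(o(26, -2)) + u(-619) = (2*(-2)/(4 + 26))*(-29 + 2*(-2)/(4 + 26)) + 1237/(-619) = (2*(-2)/30)*(-29 + 2*(-2)/30) + 1237*(-1/619) = (2*(-2)*(1/30))*(-29 + 2*(-2)*(1/30)) - 1237/619 = -2*(-29 - 2/15)/15 - 1237/619 = -2/15*(-437/15) - 1237/619 = 874/225 - 1237/619 = 262681/139275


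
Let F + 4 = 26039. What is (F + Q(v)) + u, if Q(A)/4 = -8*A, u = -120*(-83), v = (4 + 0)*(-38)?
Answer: 40859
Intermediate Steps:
F = 26035 (F = -4 + 26039 = 26035)
v = -152 (v = 4*(-38) = -152)
u = 9960
Q(A) = -32*A (Q(A) = 4*(-8*A) = -32*A)
(F + Q(v)) + u = (26035 - 32*(-152)) + 9960 = (26035 + 4864) + 9960 = 30899 + 9960 = 40859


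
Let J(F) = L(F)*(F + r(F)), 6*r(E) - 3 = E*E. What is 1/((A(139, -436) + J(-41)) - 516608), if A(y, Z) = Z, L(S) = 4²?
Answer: -3/1539628 ≈ -1.9485e-6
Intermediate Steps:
r(E) = ½ + E²/6 (r(E) = ½ + (E*E)/6 = ½ + E²/6)
L(S) = 16
J(F) = 8 + 16*F + 8*F²/3 (J(F) = 16*(F + (½ + F²/6)) = 16*(½ + F + F²/6) = 8 + 16*F + 8*F²/3)
1/((A(139, -436) + J(-41)) - 516608) = 1/((-436 + (8 + 16*(-41) + (8/3)*(-41)²)) - 516608) = 1/((-436 + (8 - 656 + (8/3)*1681)) - 516608) = 1/((-436 + (8 - 656 + 13448/3)) - 516608) = 1/((-436 + 11504/3) - 516608) = 1/(10196/3 - 516608) = 1/(-1539628/3) = -3/1539628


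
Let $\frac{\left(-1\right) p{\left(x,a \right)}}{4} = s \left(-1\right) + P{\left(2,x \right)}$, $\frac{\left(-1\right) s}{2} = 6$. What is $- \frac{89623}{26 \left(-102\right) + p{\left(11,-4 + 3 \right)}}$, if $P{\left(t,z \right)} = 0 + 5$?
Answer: $\frac{89623}{2720} \approx 32.95$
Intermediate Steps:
$s = -12$ ($s = \left(-2\right) 6 = -12$)
$P{\left(t,z \right)} = 5$
$p{\left(x,a \right)} = -68$ ($p{\left(x,a \right)} = - 4 \left(\left(-12\right) \left(-1\right) + 5\right) = - 4 \left(12 + 5\right) = \left(-4\right) 17 = -68$)
$- \frac{89623}{26 \left(-102\right) + p{\left(11,-4 + 3 \right)}} = - \frac{89623}{26 \left(-102\right) - 68} = - \frac{89623}{-2652 - 68} = - \frac{89623}{-2720} = \left(-89623\right) \left(- \frac{1}{2720}\right) = \frac{89623}{2720}$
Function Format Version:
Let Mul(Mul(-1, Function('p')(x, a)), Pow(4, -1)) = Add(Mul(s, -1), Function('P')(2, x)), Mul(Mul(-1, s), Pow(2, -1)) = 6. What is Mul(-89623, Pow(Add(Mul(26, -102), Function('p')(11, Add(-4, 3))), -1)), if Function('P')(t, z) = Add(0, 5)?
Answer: Rational(89623, 2720) ≈ 32.950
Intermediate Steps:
s = -12 (s = Mul(-2, 6) = -12)
Function('P')(t, z) = 5
Function('p')(x, a) = -68 (Function('p')(x, a) = Mul(-4, Add(Mul(-12, -1), 5)) = Mul(-4, Add(12, 5)) = Mul(-4, 17) = -68)
Mul(-89623, Pow(Add(Mul(26, -102), Function('p')(11, Add(-4, 3))), -1)) = Mul(-89623, Pow(Add(Mul(26, -102), -68), -1)) = Mul(-89623, Pow(Add(-2652, -68), -1)) = Mul(-89623, Pow(-2720, -1)) = Mul(-89623, Rational(-1, 2720)) = Rational(89623, 2720)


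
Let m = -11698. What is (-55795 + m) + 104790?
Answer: 37297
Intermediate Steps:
(-55795 + m) + 104790 = (-55795 - 11698) + 104790 = -67493 + 104790 = 37297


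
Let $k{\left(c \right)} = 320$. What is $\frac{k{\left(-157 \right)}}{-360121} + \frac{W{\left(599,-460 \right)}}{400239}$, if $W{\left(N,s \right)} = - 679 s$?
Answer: $\frac{16050302380}{20590638417} \approx 0.7795$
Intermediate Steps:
$\frac{k{\left(-157 \right)}}{-360121} + \frac{W{\left(599,-460 \right)}}{400239} = \frac{320}{-360121} + \frac{\left(-679\right) \left(-460\right)}{400239} = 320 \left(- \frac{1}{360121}\right) + 312340 \cdot \frac{1}{400239} = - \frac{320}{360121} + \frac{44620}{57177} = \frac{16050302380}{20590638417}$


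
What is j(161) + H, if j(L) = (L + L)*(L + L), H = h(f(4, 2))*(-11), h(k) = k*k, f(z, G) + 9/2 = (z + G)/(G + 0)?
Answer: 414637/4 ≈ 1.0366e+5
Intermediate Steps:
f(z, G) = -9/2 + (G + z)/G (f(z, G) = -9/2 + (z + G)/(G + 0) = -9/2 + (G + z)/G)
h(k) = k**2
H = -99/4 (H = (-7/2 + 4/2)**2*(-11) = (-7/2 + 4*(1/2))**2*(-11) = (-7/2 + 2)**2*(-11) = (-3/2)**2*(-11) = (9/4)*(-11) = -99/4 ≈ -24.750)
j(L) = 4*L**2 (j(L) = (2*L)*(2*L) = 4*L**2)
j(161) + H = 4*161**2 - 99/4 = 4*25921 - 99/4 = 103684 - 99/4 = 414637/4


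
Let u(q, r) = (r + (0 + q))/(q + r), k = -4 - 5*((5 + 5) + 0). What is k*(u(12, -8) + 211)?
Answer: -11448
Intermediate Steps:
k = -54 (k = -4 - 5*(10 + 0) = -4 - 5*10 = -4 - 50 = -54)
u(q, r) = 1 (u(q, r) = (r + q)/(q + r) = (q + r)/(q + r) = 1)
k*(u(12, -8) + 211) = -54*(1 + 211) = -54*212 = -11448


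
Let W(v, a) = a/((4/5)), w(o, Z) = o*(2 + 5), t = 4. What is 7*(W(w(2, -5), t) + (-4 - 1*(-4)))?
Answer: 35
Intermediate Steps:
w(o, Z) = 7*o (w(o, Z) = o*7 = 7*o)
W(v, a) = 5*a/4 (W(v, a) = a/((4*(⅕))) = a/(⅘) = a*(5/4) = 5*a/4)
7*(W(w(2, -5), t) + (-4 - 1*(-4))) = 7*((5/4)*4 + (-4 - 1*(-4))) = 7*(5 + (-4 + 4)) = 7*(5 + 0) = 7*5 = 35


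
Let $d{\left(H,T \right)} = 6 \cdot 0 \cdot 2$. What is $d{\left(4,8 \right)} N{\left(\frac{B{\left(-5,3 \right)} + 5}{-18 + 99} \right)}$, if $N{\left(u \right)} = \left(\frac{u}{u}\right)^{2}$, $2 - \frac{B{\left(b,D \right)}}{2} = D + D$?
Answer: $0$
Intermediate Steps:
$d{\left(H,T \right)} = 0$ ($d{\left(H,T \right)} = 0 \cdot 2 = 0$)
$B{\left(b,D \right)} = 4 - 4 D$ ($B{\left(b,D \right)} = 4 - 2 \left(D + D\right) = 4 - 2 \cdot 2 D = 4 - 4 D$)
$N{\left(u \right)} = 1$ ($N{\left(u \right)} = 1^{2} = 1$)
$d{\left(4,8 \right)} N{\left(\frac{B{\left(-5,3 \right)} + 5}{-18 + 99} \right)} = 0 \cdot 1 = 0$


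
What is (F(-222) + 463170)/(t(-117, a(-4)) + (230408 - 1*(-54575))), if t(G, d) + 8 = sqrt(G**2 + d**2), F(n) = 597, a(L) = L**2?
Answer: 8810800055/5414049112 - 154589*sqrt(13945)/27070245560 ≈ 1.6267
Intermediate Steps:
t(G, d) = -8 + sqrt(G**2 + d**2)
(F(-222) + 463170)/(t(-117, a(-4)) + (230408 - 1*(-54575))) = (597 + 463170)/((-8 + sqrt((-117)**2 + ((-4)**2)**2)) + (230408 - 1*(-54575))) = 463767/((-8 + sqrt(13689 + 16**2)) + (230408 + 54575)) = 463767/((-8 + sqrt(13689 + 256)) + 284983) = 463767/((-8 + sqrt(13945)) + 284983) = 463767/(284975 + sqrt(13945))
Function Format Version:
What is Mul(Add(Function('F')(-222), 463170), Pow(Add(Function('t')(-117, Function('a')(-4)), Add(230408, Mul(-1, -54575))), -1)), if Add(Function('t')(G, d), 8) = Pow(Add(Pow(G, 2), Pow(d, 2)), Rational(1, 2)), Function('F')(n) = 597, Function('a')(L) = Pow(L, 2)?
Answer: Add(Rational(8810800055, 5414049112), Mul(Rational(-154589, 27070245560), Pow(13945, Rational(1, 2)))) ≈ 1.6267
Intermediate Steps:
Function('t')(G, d) = Add(-8, Pow(Add(Pow(G, 2), Pow(d, 2)), Rational(1, 2)))
Mul(Add(Function('F')(-222), 463170), Pow(Add(Function('t')(-117, Function('a')(-4)), Add(230408, Mul(-1, -54575))), -1)) = Mul(Add(597, 463170), Pow(Add(Add(-8, Pow(Add(Pow(-117, 2), Pow(Pow(-4, 2), 2)), Rational(1, 2))), Add(230408, Mul(-1, -54575))), -1)) = Mul(463767, Pow(Add(Add(-8, Pow(Add(13689, Pow(16, 2)), Rational(1, 2))), Add(230408, 54575)), -1)) = Mul(463767, Pow(Add(Add(-8, Pow(Add(13689, 256), Rational(1, 2))), 284983), -1)) = Mul(463767, Pow(Add(Add(-8, Pow(13945, Rational(1, 2))), 284983), -1)) = Mul(463767, Pow(Add(284975, Pow(13945, Rational(1, 2))), -1))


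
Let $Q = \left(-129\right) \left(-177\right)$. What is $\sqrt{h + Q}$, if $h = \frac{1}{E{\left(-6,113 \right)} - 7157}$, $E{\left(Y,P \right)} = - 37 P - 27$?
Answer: $\frac{2 \sqrt{737295976265}}{11365} \approx 151.11$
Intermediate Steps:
$E{\left(Y,P \right)} = -27 - 37 P$
$h = - \frac{1}{11365}$ ($h = \frac{1}{\left(-27 - 4181\right) - 7157} = \frac{1}{-4208 - 7157} = \frac{1}{-11365} = - \frac{1}{11365} \approx -8.7989 \cdot 10^{-5}$)
$Q = 22833$
$\sqrt{h + Q} = \sqrt{- \frac{1}{11365} + 22833} = \sqrt{\frac{259497044}{11365}} = \frac{2 \sqrt{737295976265}}{11365}$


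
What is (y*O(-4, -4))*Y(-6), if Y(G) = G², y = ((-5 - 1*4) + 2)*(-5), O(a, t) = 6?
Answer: 7560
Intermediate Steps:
y = 35 (y = ((-5 - 4) + 2)*(-5) = (-9 + 2)*(-5) = -7*(-5) = 35)
(y*O(-4, -4))*Y(-6) = (35*6)*(-6)² = 210*36 = 7560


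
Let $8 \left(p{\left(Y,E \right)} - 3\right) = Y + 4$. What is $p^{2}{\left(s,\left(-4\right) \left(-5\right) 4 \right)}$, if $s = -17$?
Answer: $\frac{121}{64} \approx 1.8906$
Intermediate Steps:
$p{\left(Y,E \right)} = \frac{7}{2} + \frac{Y}{8}$ ($p{\left(Y,E \right)} = 3 + \frac{Y + 4}{8} = 3 + \frac{4 + Y}{8} = 3 + \left(\frac{1}{2} + \frac{Y}{8}\right) = \frac{7}{2} + \frac{Y}{8}$)
$p^{2}{\left(s,\left(-4\right) \left(-5\right) 4 \right)} = \left(\frac{7}{2} + \frac{1}{8} \left(-17\right)\right)^{2} = \left(\frac{7}{2} - \frac{17}{8}\right)^{2} = \left(\frac{11}{8}\right)^{2} = \frac{121}{64}$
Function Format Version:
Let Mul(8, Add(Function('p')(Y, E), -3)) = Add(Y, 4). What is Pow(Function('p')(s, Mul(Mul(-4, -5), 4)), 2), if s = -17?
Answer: Rational(121, 64) ≈ 1.8906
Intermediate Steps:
Function('p')(Y, E) = Add(Rational(7, 2), Mul(Rational(1, 8), Y)) (Function('p')(Y, E) = Add(3, Mul(Rational(1, 8), Add(Y, 4))) = Add(3, Mul(Rational(1, 8), Add(4, Y))) = Add(3, Add(Rational(1, 2), Mul(Rational(1, 8), Y))) = Add(Rational(7, 2), Mul(Rational(1, 8), Y)))
Pow(Function('p')(s, Mul(Mul(-4, -5), 4)), 2) = Pow(Add(Rational(7, 2), Mul(Rational(1, 8), -17)), 2) = Pow(Add(Rational(7, 2), Rational(-17, 8)), 2) = Pow(Rational(11, 8), 2) = Rational(121, 64)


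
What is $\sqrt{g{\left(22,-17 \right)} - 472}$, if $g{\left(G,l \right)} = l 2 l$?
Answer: $\sqrt{106} \approx 10.296$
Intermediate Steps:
$g{\left(G,l \right)} = 2 l^{2}$ ($g{\left(G,l \right)} = 2 l l = 2 l^{2}$)
$\sqrt{g{\left(22,-17 \right)} - 472} = \sqrt{2 \left(-17\right)^{2} - 472} = \sqrt{2 \cdot 289 - 472} = \sqrt{578 - 472} = \sqrt{106}$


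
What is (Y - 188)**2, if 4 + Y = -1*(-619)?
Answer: 182329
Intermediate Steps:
Y = 615 (Y = -4 - 1*(-619) = -4 + 619 = 615)
(Y - 188)**2 = (615 - 188)**2 = 427**2 = 182329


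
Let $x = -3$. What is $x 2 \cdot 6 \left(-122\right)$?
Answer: $4392$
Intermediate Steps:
$x 2 \cdot 6 \left(-122\right) = \left(-3\right) 2 \cdot 6 \left(-122\right) = \left(-6\right) 6 \left(-122\right) = \left(-36\right) \left(-122\right) = 4392$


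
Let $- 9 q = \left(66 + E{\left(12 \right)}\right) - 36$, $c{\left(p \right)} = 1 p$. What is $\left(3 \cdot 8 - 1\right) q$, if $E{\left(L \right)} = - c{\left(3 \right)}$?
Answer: $-69$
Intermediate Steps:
$c{\left(p \right)} = p$
$E{\left(L \right)} = -3$ ($E{\left(L \right)} = \left(-1\right) 3 = -3$)
$q = -3$ ($q = - \frac{\left(66 - 3\right) - 36}{9} = - \frac{63 - 36}{9} = \left(- \frac{1}{9}\right) 27 = -3$)
$\left(3 \cdot 8 - 1\right) q = \left(3 \cdot 8 - 1\right) \left(-3\right) = \left(24 - 1\right) \left(-3\right) = 23 \left(-3\right) = -69$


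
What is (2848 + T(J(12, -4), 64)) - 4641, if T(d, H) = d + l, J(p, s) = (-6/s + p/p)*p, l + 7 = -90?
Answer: -1860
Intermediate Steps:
l = -97 (l = -7 - 90 = -97)
J(p, s) = p*(1 - 6/s) (J(p, s) = (-6/s + 1)*p = (1 - 6/s)*p = p*(1 - 6/s))
T(d, H) = -97 + d (T(d, H) = d - 97 = -97 + d)
(2848 + T(J(12, -4), 64)) - 4641 = (2848 + (-97 + 12*(-6 - 4)/(-4))) - 4641 = (2848 + (-97 + 12*(-¼)*(-10))) - 4641 = (2848 + (-97 + 30)) - 4641 = (2848 - 67) - 4641 = 2781 - 4641 = -1860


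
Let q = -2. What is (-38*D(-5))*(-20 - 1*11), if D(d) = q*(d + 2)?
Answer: 7068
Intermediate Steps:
D(d) = -4 - 2*d (D(d) = -2*(d + 2) = -2*(2 + d) = -4 - 2*d)
(-38*D(-5))*(-20 - 1*11) = (-38*(-4 - 2*(-5)))*(-20 - 1*11) = (-38*(-4 + 10))*(-20 - 11) = -38*6*(-31) = -228*(-31) = 7068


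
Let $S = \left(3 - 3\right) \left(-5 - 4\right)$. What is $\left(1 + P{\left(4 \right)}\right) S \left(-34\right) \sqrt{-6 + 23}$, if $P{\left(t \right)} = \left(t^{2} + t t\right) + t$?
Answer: $0$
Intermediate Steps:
$P{\left(t \right)} = t + 2 t^{2}$ ($P{\left(t \right)} = \left(t^{2} + t^{2}\right) + t = 2 t^{2} + t = t + 2 t^{2}$)
$S = 0$ ($S = 0 \left(-9\right) = 0$)
$\left(1 + P{\left(4 \right)}\right) S \left(-34\right) \sqrt{-6 + 23} = \left(1 + 4 \left(1 + 2 \cdot 4\right)\right) 0 \left(-34\right) \sqrt{-6 + 23} = \left(1 + 4 \left(1 + 8\right)\right) 0 \left(-34\right) \sqrt{17} = \left(1 + 4 \cdot 9\right) 0 \left(-34\right) \sqrt{17} = \left(1 + 36\right) 0 \left(-34\right) \sqrt{17} = 37 \cdot 0 \left(-34\right) \sqrt{17} = 0 \left(-34\right) \sqrt{17} = 0 \sqrt{17} = 0$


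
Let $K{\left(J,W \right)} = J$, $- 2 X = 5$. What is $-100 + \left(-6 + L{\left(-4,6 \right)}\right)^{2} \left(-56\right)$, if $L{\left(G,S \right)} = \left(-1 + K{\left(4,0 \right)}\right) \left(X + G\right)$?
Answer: $-36514$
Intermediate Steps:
$X = - \frac{5}{2}$ ($X = \left(- \frac{1}{2}\right) 5 = - \frac{5}{2} \approx -2.5$)
$L{\left(G,S \right)} = - \frac{15}{2} + 3 G$ ($L{\left(G,S \right)} = \left(-1 + 4\right) \left(- \frac{5}{2} + G\right) = 3 \left(- \frac{5}{2} + G\right) = - \frac{15}{2} + 3 G$)
$-100 + \left(-6 + L{\left(-4,6 \right)}\right)^{2} \left(-56\right) = -100 + \left(-6 + \left(- \frac{15}{2} + 3 \left(-4\right)\right)\right)^{2} \left(-56\right) = -100 + \left(-6 - \frac{39}{2}\right)^{2} \left(-56\right) = -100 + \left(- \frac{51}{2}\right)^{2} \left(-56\right) = -100 + \frac{2601}{4} \left(-56\right) = -100 - 36414 = -36514$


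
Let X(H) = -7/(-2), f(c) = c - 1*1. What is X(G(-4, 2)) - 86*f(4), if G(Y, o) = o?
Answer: -509/2 ≈ -254.50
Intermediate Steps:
f(c) = -1 + c (f(c) = c - 1 = -1 + c)
X(H) = 7/2 (X(H) = -7*(-1/2) = 7/2)
X(G(-4, 2)) - 86*f(4) = 7/2 - 86*(-1 + 4) = 7/2 - 86*3 = 7/2 - 258 = -509/2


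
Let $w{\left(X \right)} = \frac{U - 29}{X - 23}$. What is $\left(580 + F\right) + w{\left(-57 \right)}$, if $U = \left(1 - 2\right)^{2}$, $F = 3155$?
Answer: $\frac{74707}{20} \approx 3735.4$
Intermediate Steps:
$U = 1$ ($U = \left(-1\right)^{2} = 1$)
$w{\left(X \right)} = - \frac{28}{-23 + X}$ ($w{\left(X \right)} = \frac{1 - 29}{X - 23} = - \frac{28}{-23 + X}$)
$\left(580 + F\right) + w{\left(-57 \right)} = \left(580 + 3155\right) - \frac{28}{-23 - 57} = 3735 - \frac{28}{-80} = 3735 - - \frac{7}{20} = 3735 + \frac{7}{20} = \frac{74707}{20}$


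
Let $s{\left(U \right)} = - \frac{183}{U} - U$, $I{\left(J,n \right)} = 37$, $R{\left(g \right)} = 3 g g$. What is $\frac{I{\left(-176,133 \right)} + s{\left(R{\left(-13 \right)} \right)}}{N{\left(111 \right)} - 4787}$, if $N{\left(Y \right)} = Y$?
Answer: $\frac{79491}{790244} \approx 0.10059$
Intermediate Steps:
$R{\left(g \right)} = 3 g^{2}$
$s{\left(U \right)} = - U - \frac{183}{U}$
$\frac{I{\left(-176,133 \right)} + s{\left(R{\left(-13 \right)} \right)}}{N{\left(111 \right)} - 4787} = \frac{37 - \left(507 + \frac{61}{169}\right)}{111 - 4787} = \frac{37 - \left(507 + \frac{61}{169}\right)}{-4676} = \left(37 - \left(507 + \frac{183}{507}\right)\right) \left(- \frac{1}{4676}\right) = \left(37 - \frac{85744}{169}\right) \left(- \frac{1}{4676}\right) = \left(- \frac{79491}{169}\right) \left(- \frac{1}{4676}\right) = \frac{79491}{790244}$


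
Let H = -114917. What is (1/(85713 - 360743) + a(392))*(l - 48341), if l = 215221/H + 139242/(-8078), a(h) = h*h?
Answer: -948631662821884360202021/127655109317890 ≈ -7.4312e+9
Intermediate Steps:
a(h) = h²
l = -8869914076/464149763 (l = 215221/(-114917) + 139242/(-8078) = 215221*(-1/114917) + 139242*(-1/8078) = -215221/114917 - 69621/4039 = -8869914076/464149763 ≈ -19.110)
(1/(85713 - 360743) + a(392))*(l - 48341) = (1/(85713 - 360743) + 392²)*(-8869914076/464149763 - 48341) = (1/(-275030) + 153664)*(-22446333607259/464149763) = (-1/275030 + 153664)*(-22446333607259/464149763) = (42262209919/275030)*(-22446333607259/464149763) = -948631662821884360202021/127655109317890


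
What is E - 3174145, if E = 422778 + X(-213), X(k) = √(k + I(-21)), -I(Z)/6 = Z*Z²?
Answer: -2751367 + √55353 ≈ -2.7511e+6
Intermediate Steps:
I(Z) = -6*Z³ (I(Z) = -6*Z*Z² = -6*Z³)
X(k) = √(55566 + k) (X(k) = √(k - 6*(-21)³) = √(k - 6*(-9261)) = √(k + 55566) = √(55566 + k))
E = 422778 + √55353 (E = 422778 + √(55566 - 213) = 422778 + √55353 ≈ 4.2301e+5)
E - 3174145 = (422778 + √55353) - 3174145 = -2751367 + √55353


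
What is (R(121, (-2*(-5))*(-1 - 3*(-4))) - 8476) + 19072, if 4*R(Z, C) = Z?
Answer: 42505/4 ≈ 10626.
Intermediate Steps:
R(Z, C) = Z/4
(R(121, (-2*(-5))*(-1 - 3*(-4))) - 8476) + 19072 = ((1/4)*121 - 8476) + 19072 = (121/4 - 8476) + 19072 = -33783/4 + 19072 = 42505/4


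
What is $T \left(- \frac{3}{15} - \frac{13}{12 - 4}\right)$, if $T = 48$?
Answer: $- \frac{438}{5} \approx -87.6$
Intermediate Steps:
$T \left(- \frac{3}{15} - \frac{13}{12 - 4}\right) = 48 \left(- \frac{3}{15} - \frac{13}{12 - 4}\right) = 48 \left(\left(-3\right) \frac{1}{15} - \frac{13}{12 - 4}\right) = 48 \left(- \frac{1}{5} - \frac{13}{8}\right) = 48 \left(- \frac{73}{40}\right) = - \frac{438}{5}$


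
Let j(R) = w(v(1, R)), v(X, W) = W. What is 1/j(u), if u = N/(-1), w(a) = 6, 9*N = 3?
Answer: ⅙ ≈ 0.16667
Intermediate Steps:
N = ⅓ (N = (⅑)*3 = ⅓ ≈ 0.33333)
u = -⅓ (u = (⅓)/(-1) = (⅓)*(-1) = -⅓ ≈ -0.33333)
j(R) = 6
1/j(u) = 1/6 = ⅙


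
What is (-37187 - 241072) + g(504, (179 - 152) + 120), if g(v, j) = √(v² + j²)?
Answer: -277734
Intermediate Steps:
g(v, j) = √(j² + v²)
(-37187 - 241072) + g(504, (179 - 152) + 120) = (-37187 - 241072) + √(((179 - 152) + 120)² + 504²) = -278259 + √((27 + 120)² + 254016) = -278259 + √(147² + 254016) = -278259 + √(21609 + 254016) = -278259 + √275625 = -278259 + 525 = -277734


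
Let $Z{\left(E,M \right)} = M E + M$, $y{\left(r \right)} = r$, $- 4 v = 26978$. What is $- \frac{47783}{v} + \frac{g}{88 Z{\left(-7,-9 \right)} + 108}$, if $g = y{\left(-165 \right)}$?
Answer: $\frac{30815005}{4370436} \approx 7.0508$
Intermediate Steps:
$v = - \frac{13489}{2}$ ($v = \left(- \frac{1}{4}\right) 26978 = - \frac{13489}{2} \approx -6744.5$)
$Z{\left(E,M \right)} = M + E M$ ($Z{\left(E,M \right)} = E M + M = M + E M$)
$g = -165$
$- \frac{47783}{v} + \frac{g}{88 Z{\left(-7,-9 \right)} + 108} = - \frac{47783}{- \frac{13489}{2}} - \frac{165}{88 \left(- 9 \left(1 - 7\right)\right) + 108} = \left(-47783\right) \left(- \frac{2}{13489}\right) - \frac{165}{88 \left(\left(-9\right) \left(-6\right)\right) + 108} = \frac{95566}{13489} - \frac{165}{88 \cdot 54 + 108} = \frac{95566}{13489} - \frac{165}{4752 + 108} = \frac{95566}{13489} - \frac{165}{4860} = \frac{95566}{13489} - \frac{11}{324} = \frac{30815005}{4370436}$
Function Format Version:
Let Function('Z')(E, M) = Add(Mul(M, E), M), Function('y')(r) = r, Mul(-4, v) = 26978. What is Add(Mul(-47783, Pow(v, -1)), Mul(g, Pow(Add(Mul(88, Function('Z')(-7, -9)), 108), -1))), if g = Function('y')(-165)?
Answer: Rational(30815005, 4370436) ≈ 7.0508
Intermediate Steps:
v = Rational(-13489, 2) (v = Mul(Rational(-1, 4), 26978) = Rational(-13489, 2) ≈ -6744.5)
Function('Z')(E, M) = Add(M, Mul(E, M)) (Function('Z')(E, M) = Add(Mul(E, M), M) = Add(M, Mul(E, M)))
g = -165
Add(Mul(-47783, Pow(v, -1)), Mul(g, Pow(Add(Mul(88, Function('Z')(-7, -9)), 108), -1))) = Add(Mul(-47783, Pow(Rational(-13489, 2), -1)), Mul(-165, Pow(Add(Mul(88, Mul(-9, Add(1, -7))), 108), -1))) = Add(Mul(-47783, Rational(-2, 13489)), Mul(-165, Pow(Add(Mul(88, Mul(-9, -6)), 108), -1))) = Add(Rational(95566, 13489), Mul(-165, Pow(Add(Mul(88, 54), 108), -1))) = Add(Rational(95566, 13489), Mul(-165, Pow(Add(4752, 108), -1))) = Add(Rational(95566, 13489), Mul(-165, Pow(4860, -1))) = Add(Rational(95566, 13489), Mul(-165, Rational(1, 4860))) = Add(Rational(95566, 13489), Rational(-11, 324)) = Rational(30815005, 4370436)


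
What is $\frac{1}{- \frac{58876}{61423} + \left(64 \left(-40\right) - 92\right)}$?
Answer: $- \frac{61423}{162952672} \approx -0.00037694$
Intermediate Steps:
$\frac{1}{- \frac{58876}{61423} + \left(64 \left(-40\right) - 92\right)} = \frac{1}{\left(-58876\right) \frac{1}{61423} - 2652} = \frac{1}{- \frac{58876}{61423} - 2652} = \frac{1}{- \frac{162952672}{61423}} = - \frac{61423}{162952672}$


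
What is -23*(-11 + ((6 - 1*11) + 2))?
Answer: 322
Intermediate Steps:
-23*(-11 + ((6 - 1*11) + 2)) = -23*(-11 + ((6 - 11) + 2)) = -23*(-11 + (-5 + 2)) = -23*(-11 - 3) = -23*(-14) = 322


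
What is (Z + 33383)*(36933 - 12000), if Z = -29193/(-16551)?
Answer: 1530751079762/1839 ≈ 8.3238e+8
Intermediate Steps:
Z = 9731/5517 (Z = -29193*(-1/16551) = 9731/5517 ≈ 1.7638)
(Z + 33383)*(36933 - 12000) = (9731/5517 + 33383)*(36933 - 12000) = (184183742/5517)*24933 = 1530751079762/1839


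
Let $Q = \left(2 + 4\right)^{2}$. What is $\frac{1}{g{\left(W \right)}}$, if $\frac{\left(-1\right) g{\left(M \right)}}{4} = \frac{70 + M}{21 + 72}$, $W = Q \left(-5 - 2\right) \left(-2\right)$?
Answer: $- \frac{93}{2296} \approx -0.040505$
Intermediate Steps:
$Q = 36$ ($Q = 6^{2} = 36$)
$W = 504$ ($W = 36 \left(-5 - 2\right) \left(-2\right) = 36 \left(-7\right) \left(-2\right) = \left(-252\right) \left(-2\right) = 504$)
$g{\left(M \right)} = - \frac{280}{93} - \frac{4 M}{93}$ ($g{\left(M \right)} = - 4 \frac{70 + M}{21 + 72} = - 4 \frac{70 + M}{93} = - 4 \left(70 + M\right) \frac{1}{93} = - 4 \left(\frac{70}{93} + \frac{M}{93}\right) = - \frac{280}{93} - \frac{4 M}{93}$)
$\frac{1}{g{\left(W \right)}} = \frac{1}{- \frac{280}{93} - \frac{672}{31}} = \frac{1}{- \frac{2296}{93}} = - \frac{93}{2296}$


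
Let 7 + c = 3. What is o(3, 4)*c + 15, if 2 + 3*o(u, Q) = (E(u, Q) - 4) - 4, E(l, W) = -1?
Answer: 89/3 ≈ 29.667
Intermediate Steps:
c = -4 (c = -7 + 3 = -4)
o(u, Q) = -11/3 (o(u, Q) = -⅔ + ((-1 - 4) - 4)/3 = -⅔ + (-5 - 4)/3 = -⅔ + (⅓)*(-9) = -⅔ - 3 = -11/3)
o(3, 4)*c + 15 = -11/3*(-4) + 15 = 44/3 + 15 = 89/3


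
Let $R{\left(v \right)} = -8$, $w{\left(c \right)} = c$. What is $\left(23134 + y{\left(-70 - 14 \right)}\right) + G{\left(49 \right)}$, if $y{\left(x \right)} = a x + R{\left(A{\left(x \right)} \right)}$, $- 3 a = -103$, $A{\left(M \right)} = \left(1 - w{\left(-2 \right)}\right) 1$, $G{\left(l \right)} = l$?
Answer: $20291$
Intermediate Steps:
$A{\left(M \right)} = 3$ ($A{\left(M \right)} = \left(1 - -2\right) 1 = \left(1 + 2\right) 1 = 3 \cdot 1 = 3$)
$a = \frac{103}{3}$ ($a = \left(- \frac{1}{3}\right) \left(-103\right) = \frac{103}{3} \approx 34.333$)
$y{\left(x \right)} = -8 + \frac{103 x}{3}$ ($y{\left(x \right)} = \frac{103 x}{3} - 8 = -8 + \frac{103 x}{3}$)
$\left(23134 + y{\left(-70 - 14 \right)}\right) + G{\left(49 \right)} = \left(23134 + \left(-8 + \frac{103 \left(-70 - 14\right)}{3}\right)\right) + 49 = \left(23134 + \left(-8 + \frac{103}{3} \left(-84\right)\right)\right) + 49 = \left(23134 - 2892\right) + 49 = 20242 + 49 = 20291$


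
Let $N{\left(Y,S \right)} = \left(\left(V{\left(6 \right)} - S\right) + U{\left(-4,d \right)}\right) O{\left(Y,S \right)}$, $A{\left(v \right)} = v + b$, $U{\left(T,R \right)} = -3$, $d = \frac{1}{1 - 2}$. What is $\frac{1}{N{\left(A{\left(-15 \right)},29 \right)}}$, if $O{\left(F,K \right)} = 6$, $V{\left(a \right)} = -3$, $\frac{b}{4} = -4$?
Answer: $- \frac{1}{210} \approx -0.0047619$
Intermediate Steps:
$b = -16$ ($b = 4 \left(-4\right) = -16$)
$d = -1$ ($d = \frac{1}{-1} = -1$)
$A{\left(v \right)} = -16 + v$ ($A{\left(v \right)} = v - 16 = -16 + v$)
$N{\left(Y,S \right)} = -36 - 6 S$ ($N{\left(Y,S \right)} = \left(\left(-3 - S\right) - 3\right) 6 = \left(-6 - S\right) 6 = -36 - 6 S$)
$\frac{1}{N{\left(A{\left(-15 \right)},29 \right)}} = \frac{1}{-36 - 174} = \frac{1}{-210} = - \frac{1}{210}$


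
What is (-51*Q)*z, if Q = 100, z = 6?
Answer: -30600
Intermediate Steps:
(-51*Q)*z = -51*100*6 = -5100*6 = -30600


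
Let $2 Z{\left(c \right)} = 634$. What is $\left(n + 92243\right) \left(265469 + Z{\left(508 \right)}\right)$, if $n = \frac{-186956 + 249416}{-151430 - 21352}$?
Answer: $\frac{235336781605382}{9599} \approx 2.4517 \cdot 10^{10}$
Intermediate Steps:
$Z{\left(c \right)} = 317$ ($Z{\left(c \right)} = \frac{1}{2} \cdot 634 = 317$)
$n = - \frac{3470}{9599}$ ($n = \frac{62460}{-172782} = 62460 \left(- \frac{1}{172782}\right) = - \frac{3470}{9599} \approx -0.3615$)
$\left(n + 92243\right) \left(265469 + Z{\left(508 \right)}\right) = \left(- \frac{3470}{9599} + 92243\right) \left(265469 + 317\right) = \frac{885437087}{9599} \cdot 265786 = \frac{235336781605382}{9599}$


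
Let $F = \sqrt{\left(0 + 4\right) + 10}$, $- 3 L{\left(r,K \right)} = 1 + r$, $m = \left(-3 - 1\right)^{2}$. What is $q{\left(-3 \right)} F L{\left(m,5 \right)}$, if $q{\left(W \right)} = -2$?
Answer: $\frac{34 \sqrt{14}}{3} \approx 42.405$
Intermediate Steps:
$m = 16$ ($m = \left(-4\right)^{2} = 16$)
$L{\left(r,K \right)} = - \frac{1}{3} - \frac{r}{3}$ ($L{\left(r,K \right)} = - \frac{1 + r}{3} = - \frac{1}{3} - \frac{r}{3}$)
$F = \sqrt{14}$ ($F = \sqrt{4 + 10} = \sqrt{14} \approx 3.7417$)
$q{\left(-3 \right)} F L{\left(m,5 \right)} = - 2 \sqrt{14} \left(- \frac{1}{3} - \frac{16}{3}\right) = - 2 \sqrt{14} \left(- \frac{17}{3}\right) = \frac{34 \sqrt{14}}{3}$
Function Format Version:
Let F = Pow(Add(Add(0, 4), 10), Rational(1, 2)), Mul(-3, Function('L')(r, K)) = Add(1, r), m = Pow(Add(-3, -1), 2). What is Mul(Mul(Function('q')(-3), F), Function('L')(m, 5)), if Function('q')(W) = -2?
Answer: Mul(Rational(34, 3), Pow(14, Rational(1, 2))) ≈ 42.405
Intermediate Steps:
m = 16 (m = Pow(-4, 2) = 16)
Function('L')(r, K) = Add(Rational(-1, 3), Mul(Rational(-1, 3), r)) (Function('L')(r, K) = Mul(Rational(-1, 3), Add(1, r)) = Add(Rational(-1, 3), Mul(Rational(-1, 3), r)))
F = Pow(14, Rational(1, 2)) (F = Pow(Add(4, 10), Rational(1, 2)) = Pow(14, Rational(1, 2)) ≈ 3.7417)
Mul(Mul(Function('q')(-3), F), Function('L')(m, 5)) = Mul(Mul(-2, Pow(14, Rational(1, 2))), Add(Rational(-1, 3), Mul(Rational(-1, 3), 16))) = Mul(Mul(-2, Pow(14, Rational(1, 2))), Add(Rational(-1, 3), Rational(-16, 3))) = Mul(Mul(-2, Pow(14, Rational(1, 2))), Rational(-17, 3)) = Mul(Rational(34, 3), Pow(14, Rational(1, 2)))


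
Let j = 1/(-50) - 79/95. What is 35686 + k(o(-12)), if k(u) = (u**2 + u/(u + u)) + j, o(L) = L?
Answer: 17019083/475 ≈ 35830.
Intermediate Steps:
j = -809/950 (j = 1*(-1/50) - 79*1/95 = -1/50 - 79/95 = -809/950 ≈ -0.85158)
k(u) = -167/475 + u**2 (k(u) = (u**2 + u/(u + u)) - 809/950 = (u**2 + u/((2*u))) - 809/950 = (u**2 + (1/(2*u))*u) - 809/950 = (u**2 + 1/2) - 809/950 = (1/2 + u**2) - 809/950 = -167/475 + u**2)
35686 + k(o(-12)) = 35686 + (-167/475 + (-12)**2) = 35686 + (-167/475 + 144) = 35686 + 68233/475 = 17019083/475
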